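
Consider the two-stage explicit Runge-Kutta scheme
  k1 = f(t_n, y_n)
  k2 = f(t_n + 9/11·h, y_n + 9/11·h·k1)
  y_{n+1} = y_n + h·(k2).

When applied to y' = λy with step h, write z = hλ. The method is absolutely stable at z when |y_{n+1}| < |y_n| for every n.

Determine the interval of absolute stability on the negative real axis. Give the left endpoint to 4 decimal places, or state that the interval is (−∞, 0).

On y'=λy, z=hλ:
  k1=λy_n ⇒ h·k1=z·y_n;  k2=λ(1+9/11z)y_n ⇒ h·k2=z(1+9/11z)y_n
  y_{n+1}/y_n = 1 + z(1+9/11z) = 1 + z + 9/11z²
  ⇒ R(z) = 1 + z + 9/11z².

Need |R(x)|<1, x<0.
x=-0.69: |R|=0.6995
R=1: x+9/11x²=0 ⇒ x=−11/9=-1.2222; min R=1−1/(4·9/11)=0.6944>−1
Confirm numerically:
  x=-1.127: |R|=0.91220 <1
  x=-1.105: |R|=0.89402 <1
  x=-0.820: |R|=0.73015 <1
  x=-1.592: |R|=1.48165 >1
  x=-1.429: |R|=1.24176 >1
  x=-1.344: |R|=1.13391 >1
Stable set (-1.2222, 0).

(-1.2222, 0).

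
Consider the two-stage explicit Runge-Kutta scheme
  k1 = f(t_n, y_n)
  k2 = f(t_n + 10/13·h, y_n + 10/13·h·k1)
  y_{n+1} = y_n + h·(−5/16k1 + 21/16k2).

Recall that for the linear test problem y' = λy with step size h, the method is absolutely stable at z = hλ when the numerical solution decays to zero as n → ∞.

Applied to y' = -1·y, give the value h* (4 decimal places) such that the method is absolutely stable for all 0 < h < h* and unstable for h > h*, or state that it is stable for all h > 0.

(-0.9905,0); λ=-1 ⇒ h* = (104/105)/1 = 0.9905.

Test eqn y'=λy, z=hλ:
  k1=λy_n ⇒ h·k1=z·y_n;  k2=λ(1+10/13z)y_n ⇒ h·k2=z(1+10/13z)y_n
  y_{n+1}/y_n = 1 − 5/16z + 21/16z(1+10/13z) = 1 + z + 105/104z²
  Hence R(z) = 1 + z + 105/104z².

Solve |R(x)|<1 on ℝ⁻.
x=-1.14: |R|=1.1721
R=1: x+105/104x²=0 ⇒ x=−104/105=-0.9905; min R=1−1/(4·105/104)=0.7524>−1
Confirm numerically:
  x=-0.969: |R|=0.97899 <1
  x=-0.564: |R|=0.75715 <1
  x=-0.459: |R|=0.75371 <1
  x=-1.483: |R|=1.73744 >1
  x=-1.221: |R|=1.28418 >1
  x=-1.140: |R|=1.17210 >1
Interval (-0.9905, 0).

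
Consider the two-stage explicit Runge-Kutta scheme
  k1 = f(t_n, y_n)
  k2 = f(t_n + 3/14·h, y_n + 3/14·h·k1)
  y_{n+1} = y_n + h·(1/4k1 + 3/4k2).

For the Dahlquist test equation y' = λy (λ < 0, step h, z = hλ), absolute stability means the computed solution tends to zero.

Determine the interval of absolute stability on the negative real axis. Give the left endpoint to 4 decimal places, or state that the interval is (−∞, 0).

With y'=λy (z=hλ):
  k1=λy_n ⇒ h·k1=z·y_n;  k2=λ(1+3/14z)y_n ⇒ h·k2=z(1+3/14z)y_n
  y_{n+1}/y_n = 1 + 1/4z + 3/4z(1+3/14z) = 1 + z + 9/56z²
  ⇒ R(z) = 1 + z + 9/56z².

Need |R(x)|<1, x<0.
x=-1.27: |R|=0.0108
R=1: x+9/56x²=0 ⇒ x=−56/9=-6.2222; min R=1−1/(4·9/56)=-0.5556>−1
Confirm numerically:
  x=-5.706: |R|=0.52661 <1
  x=-5.251: |R|=0.18038 <1
  x=-4.896: |R|=0.04355 <1
  x=-3.478: |R|=0.53392 <1
  x=-6.741: |R|=1.56203 >1
  x=-6.715: |R|=1.53180 >1
  x=-6.327: |R|=1.10654 >1
So |R|<1 on (-6.2222, 0).

(-6.2222, 0).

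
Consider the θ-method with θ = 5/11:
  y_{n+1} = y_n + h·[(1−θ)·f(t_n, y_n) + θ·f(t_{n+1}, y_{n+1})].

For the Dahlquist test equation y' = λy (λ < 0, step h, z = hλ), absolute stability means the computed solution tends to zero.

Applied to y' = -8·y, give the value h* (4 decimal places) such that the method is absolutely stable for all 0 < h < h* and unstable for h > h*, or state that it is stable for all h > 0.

(-22.0000,0); λ=-8 ⇒ h* = (22)/8 = 2.7500.

On y'=λy, z=hλ:
  y_{n+1} = y_n + z·[6/11·y_n + 5/11·y_{n+1}] ⇒ (1 − 5/11z)y_{n+1} = (1 + 6/11z)y_n
  so R(z) = (1 + 6/11z)/(1 − 5/11z).

Find x<0 with |R(x)|<1.
x=-1.6: |R|=0.0737
R=−1: 1+6/11x = −1+5/11x ⇒ -1/11x=2 ⇒ x=2/(-1/11)=-22.0000
Confirm numerically:
  x=-21.846: |R|=0.99872 <1
  x=-19.720: |R|=0.97920 <1
  x=-14.824: |R|=0.91570 <1
  x=-10.432: |R|=0.81685 <1
  x=-22.524: |R|=1.00424 >1
  x=-22.481: |R|=1.00390 >1
So |R|<1 on (-22.0000, 0).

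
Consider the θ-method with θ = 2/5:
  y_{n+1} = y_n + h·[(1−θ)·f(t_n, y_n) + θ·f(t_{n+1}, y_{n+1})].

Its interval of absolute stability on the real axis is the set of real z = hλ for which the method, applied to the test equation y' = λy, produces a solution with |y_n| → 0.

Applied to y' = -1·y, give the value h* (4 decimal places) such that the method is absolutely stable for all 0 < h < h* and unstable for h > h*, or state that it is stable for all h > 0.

(-10.0000,0); λ=-1 ⇒ h* = (10)/1 = 10.0000.

On y'=λy, z=hλ:
  y_{n+1} = y_n + z·[3/5·y_n + 2/5·y_{n+1}] ⇒ (1 − 2/5z)y_{n+1} = (1 + 3/5z)y_n
  so R(z) = (1 + 3/5z)/(1 − 2/5z).

Boundary: |R(x)|=1, x<0.
x=-0.51: |R|=0.5764
R=−1: 1+3/5x = −1+2/5x ⇒ -1/5x=2 ⇒ x=2/(-1/5)=-10.0000
Confirm numerically:
  x=-9.318: |R|=0.97115 <1
  x=-4.598: |R|=0.61947 <1
  x=-4.558: |R|=0.61448 <1
  x=-4.287: |R|=0.57912 <1
  x=-10.316: |R|=1.01233 >1
  x=-10.162: |R|=1.00640 >1
Stable set (-10.0000, 0).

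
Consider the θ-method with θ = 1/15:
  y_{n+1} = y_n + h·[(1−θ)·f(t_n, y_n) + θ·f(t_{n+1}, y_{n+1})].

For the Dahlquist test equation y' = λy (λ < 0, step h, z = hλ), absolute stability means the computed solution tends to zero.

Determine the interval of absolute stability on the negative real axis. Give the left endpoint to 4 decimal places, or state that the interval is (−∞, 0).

z∈(-2.3077,0).

Set f=λy, z=hλ:
  y_{n+1} = y_n + z·[14/15·y_n + 1/15·y_{n+1}] ⇒ (1 − 1/15z)y_{n+1} = (1 + 14/15z)y_n
  so R(z) = (1 + 14/15z)/(1 − 1/15z).

Find x<0 with |R(x)|<1.
x=-1.77: |R|=0.5832
R=−1: 1+14/15x = −1+1/15x ⇒ -13/15x=2 ⇒ x=2/(-13/15)=-2.3077
Confirm numerically:
  x=-2.168: |R|=0.89422 <1
  x=-2.163: |R|=0.89040 <1
  x=-1.009: |R|=0.05459 <1
  x=-2.798: |R|=1.35813 >1
  x=-2.725: |R|=1.30606 >1
  x=-2.330: |R|=1.01673 >1
So |R|<1 on (-2.3077, 0).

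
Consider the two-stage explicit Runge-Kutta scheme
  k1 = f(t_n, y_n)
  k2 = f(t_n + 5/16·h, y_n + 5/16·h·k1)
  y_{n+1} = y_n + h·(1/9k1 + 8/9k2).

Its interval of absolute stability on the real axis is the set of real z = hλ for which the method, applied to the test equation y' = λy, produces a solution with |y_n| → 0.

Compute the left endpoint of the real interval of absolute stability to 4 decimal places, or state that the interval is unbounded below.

On y'=λy, z=hλ:
  k1=λy_n ⇒ h·k1=z·y_n;  k2=λ(1+5/16z)y_n ⇒ h·k2=z(1+5/16z)y_n
  y_{n+1}/y_n = 1 + 1/9z + 8/9z(1+5/16z) = 1 + z + 5/18z²
  so R(z) = 1 + z + 5/18z².

Need |R(x)|<1, x<0.
x=-0.91: |R|=0.3200
R=1: x+5/18x²=0 ⇒ x=−18/5=-3.6000; min R=1−1/(4·5/18)=0.1000>−1
Confirm numerically:
  x=-2.867: |R|=0.41625 <1
  x=-2.734: |R|=0.34232 <1
  x=-2.426: |R|=0.20885 <1
  x=-1.941: |R|=0.10552 <1
  x=-3.865: |R|=1.28451 >1
  x=-3.801: |R|=1.21222 >1
So |R|<1 on (-3.6000, 0).

left endpoint -3.6000.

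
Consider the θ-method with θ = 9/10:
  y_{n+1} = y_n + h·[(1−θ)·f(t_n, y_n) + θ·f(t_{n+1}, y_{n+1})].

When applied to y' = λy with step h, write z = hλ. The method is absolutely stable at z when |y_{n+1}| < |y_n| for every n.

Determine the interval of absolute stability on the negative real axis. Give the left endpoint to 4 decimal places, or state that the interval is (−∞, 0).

On y'=λy, z=hλ:
  y_{n+1} = y_n + z·[1/10·y_n + 9/10·y_{n+1}] ⇒ (1 − 9/10z)y_{n+1} = (1 + 1/10z)y_n
  Hence R(z) = (1 + 1/10z)/(1 − 9/10z).

Need |R(x)|<1, x<0.
x=-1.8: |R|=0.3130
x=-2: |R|=0.2857
x=-10: |R|=0.0000
x=-100: |R|=0.0989
θ=9/10≥1/2 ⇒ |1+1/10x|<|1−9/10x| ∀x<0 ⇒ stable on all of ℝ⁻.

unbounded; (−∞, 0).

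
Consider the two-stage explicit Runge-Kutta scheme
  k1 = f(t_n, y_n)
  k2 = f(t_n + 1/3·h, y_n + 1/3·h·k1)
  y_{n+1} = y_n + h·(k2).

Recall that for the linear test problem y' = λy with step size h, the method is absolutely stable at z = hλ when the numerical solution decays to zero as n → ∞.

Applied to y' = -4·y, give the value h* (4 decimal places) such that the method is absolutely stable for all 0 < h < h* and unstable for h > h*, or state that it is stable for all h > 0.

On y'=λy, z=hλ:
  k1=λy_n ⇒ h·k1=z·y_n;  k2=λ(1+1/3z)y_n ⇒ h·k2=z(1+1/3z)y_n
  y_{n+1}/y_n = 1 + z(1+1/3z) = 1 + z + 1/3z²
  R(z) = 1 + z + 1/3z².

Need |R(x)|<1, x<0.
x=-0.51: |R|=0.5767
R=1: x+1/3x²=0 ⇒ x=−3=-3.0000; min R=1−1/(4·1/3)=0.2500>−1
Confirm numerically:
  x=-2.850: |R|=0.85750 <1
  x=-2.480: |R|=0.57013 <1
  x=-1.825: |R|=0.28521 <1
  x=-1.288: |R|=0.26498 <1
  x=-3.539: |R|=1.63584 >1
  x=-3.473: |R|=1.54758 >1
  x=-3.428: |R|=1.48906 >1
So |R|<1 on (-3.0000, 0).

(-3.0000,0); λ=-4 ⇒ h* = (3)/4 = 0.7500.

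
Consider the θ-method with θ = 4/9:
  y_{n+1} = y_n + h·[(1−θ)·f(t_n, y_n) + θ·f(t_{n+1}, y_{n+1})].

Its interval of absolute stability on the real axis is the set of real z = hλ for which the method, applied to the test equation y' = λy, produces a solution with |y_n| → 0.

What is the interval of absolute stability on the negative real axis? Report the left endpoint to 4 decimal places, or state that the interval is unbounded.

(-18.0000, 0).

Set f=λy, z=hλ:
  y_{n+1} = y_n + z·[5/9·y_n + 4/9·y_{n+1}] ⇒ (1 − 4/9z)y_{n+1} = (1 + 5/9z)y_n
  Hence R(z) = (1 + 5/9z)/(1 − 4/9z).

Boundary: |R(x)|=1, x<0.
x=-0.99: |R|=0.3125
R=−1: 1+5/9x = −1+4/9x ⇒ -1/9x=2 ⇒ x=2/(-1/9)=-18.0000
Confirm numerically:
  x=-16.695: |R|=0.98278 <1
  x=-15.750: |R|=0.96875 <1
  x=-14.145: |R|=0.94122 <1
  x=-9.677: |R|=0.82554 <1
  x=-18.564: |R|=1.00677 >1
  x=-18.411: |R|=1.00497 >1
Interval (-18.0000, 0).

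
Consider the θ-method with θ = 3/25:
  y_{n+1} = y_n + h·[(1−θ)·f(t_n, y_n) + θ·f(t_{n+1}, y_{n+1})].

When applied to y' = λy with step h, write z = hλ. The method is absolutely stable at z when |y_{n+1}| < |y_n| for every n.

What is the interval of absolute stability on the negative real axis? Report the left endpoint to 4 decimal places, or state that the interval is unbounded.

Set f=λy, z=hλ:
  y_{n+1} = y_n + z·[22/25·y_n + 3/25·y_{n+1}] ⇒ (1 − 3/25z)y_{n+1} = (1 + 22/25z)y_n
  so R(z) = (1 + 22/25z)/(1 − 3/25z).

Need |R(x)|<1, x<0.
x=-0.71: |R|=0.3457
R=−1: 1+22/25x = −1+3/25x ⇒ -19/25x=2 ⇒ x=2/(-19/25)=-2.6316
Confirm numerically:
  x=-2.601: |R|=0.98229 <1
  x=-2.169: |R|=0.72105 <1
  x=-1.991: |R|=0.60704 <1
  x=-1.653: |R|=0.37939 <1
  x=-2.829: |R|=1.11201 >1
  x=-2.733: |R|=1.05804 >1
Interval (-2.6316, 0).

z∈(-2.6316,0).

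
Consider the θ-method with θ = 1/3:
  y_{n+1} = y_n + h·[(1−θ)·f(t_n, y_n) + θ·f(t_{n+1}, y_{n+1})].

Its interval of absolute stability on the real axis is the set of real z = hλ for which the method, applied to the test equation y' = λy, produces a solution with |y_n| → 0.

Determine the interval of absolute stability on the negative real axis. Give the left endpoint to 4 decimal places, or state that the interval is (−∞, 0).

z∈(-6.0000,0).

With y'=λy (z=hλ):
  y_{n+1} = y_n + z·[2/3·y_n + 1/3·y_{n+1}] ⇒ (1 − 1/3z)y_{n+1} = (1 + 2/3z)y_n
  Hence R(z) = (1 + 2/3z)/(1 − 1/3z).

Need |R(x)|<1, x<0.
x=-0.78: |R|=0.3810
R=−1: 1+2/3x = −1+1/3x ⇒ -1/3x=2 ⇒ x=2/(-1/3)=-6.0000
Confirm numerically:
  x=-5.962: |R|=0.99576 <1
  x=-5.478: |R|=0.93843 <1
  x=-3.171: |R|=0.54157 <1
  x=-6.549: |R|=1.05749 >1
  x=-6.406: |R|=1.04316 >1
So |R|<1 on (-6.0000, 0).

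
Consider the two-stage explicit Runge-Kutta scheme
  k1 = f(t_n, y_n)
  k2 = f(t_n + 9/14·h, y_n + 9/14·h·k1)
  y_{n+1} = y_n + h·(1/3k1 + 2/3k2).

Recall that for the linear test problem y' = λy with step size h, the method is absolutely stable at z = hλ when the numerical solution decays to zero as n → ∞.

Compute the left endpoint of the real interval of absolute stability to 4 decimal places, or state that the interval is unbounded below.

With y'=λy (z=hλ):
  k1=λy_n ⇒ h·k1=z·y_n;  k2=λ(1+9/14z)y_n ⇒ h·k2=z(1+9/14z)y_n
  y_{n+1}/y_n = 1 + 1/3z + 2/3z(1+9/14z) = 1 + z + 3/7z²
  R(z) = 1 + z + 3/7z².

Solve |R(x)|<1 on ℝ⁻.
x=-1.03: |R|=0.4247
R=1: x+3/7x²=0 ⇒ x=−7/3=-2.3333; min R=1−1/(4·3/7)=0.4167>−1
Confirm numerically:
  x=-2.222: |R|=0.89398 <1
  x=-1.868: |R|=0.62747 <1
  x=-1.670: |R|=0.52524 <1
  x=-1.182: |R|=0.41677 <1
  x=-2.897: |R|=1.69983 >1
  x=-2.457: |R|=1.13022 >1
Stable set (-2.3333, 0).

left endpoint -2.3333.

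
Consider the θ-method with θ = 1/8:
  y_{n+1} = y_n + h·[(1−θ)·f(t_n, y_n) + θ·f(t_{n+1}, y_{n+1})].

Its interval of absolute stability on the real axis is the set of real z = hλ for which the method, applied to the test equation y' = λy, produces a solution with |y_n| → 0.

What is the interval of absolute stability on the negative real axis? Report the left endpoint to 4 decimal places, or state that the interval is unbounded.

(-2.6667, 0).

Test eqn y'=λy, z=hλ:
  y_{n+1} = y_n + z·[7/8·y_n + 1/8·y_{n+1}] ⇒ (1 − 1/8z)y_{n+1} = (1 + 7/8z)y_n
  ⇒ R(z) = (1 + 7/8z)/(1 − 1/8z).

Find x<0 with |R(x)|<1.
x=-1.64: |R|=0.3610
R=−1: 1+7/8x = −1+1/8x ⇒ -3/4x=2 ⇒ x=2/(-3/4)=-2.6667
Confirm numerically:
  x=-2.054: |R|=0.63437 <1
  x=-1.853: |R|=0.50452 <1
  x=-1.571: |R|=0.31313 <1
  x=-3.265: |R|=1.31869 >1
  x=-3.108: |R|=1.23839 >1
  x=-2.968: |R|=1.16484 >1
So |R|<1 on (-2.6667, 0).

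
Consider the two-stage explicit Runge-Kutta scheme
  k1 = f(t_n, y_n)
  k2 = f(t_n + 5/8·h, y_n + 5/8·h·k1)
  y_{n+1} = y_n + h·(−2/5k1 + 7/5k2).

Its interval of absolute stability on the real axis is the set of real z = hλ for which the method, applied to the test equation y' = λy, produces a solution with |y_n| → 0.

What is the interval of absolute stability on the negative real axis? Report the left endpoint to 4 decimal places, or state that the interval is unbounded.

On y'=λy, z=hλ:
  k1=λy_n ⇒ h·k1=z·y_n;  k2=λ(1+5/8z)y_n ⇒ h·k2=z(1+5/8z)y_n
  y_{n+1}/y_n = 1 − 2/5z + 7/5z(1+5/8z) = 1 + z + 7/8z²
  Hence R(z) = 1 + z + 7/8z².

Solve |R(x)|<1 on ℝ⁻.
x=-1.27: |R|=1.1413
R=1: x+7/8x²=0 ⇒ x=−8/7=-1.1429; min R=1−1/(4·7/8)=0.7143>−1
Confirm numerically:
  x=-0.826: |R|=0.77099 <1
  x=-0.665: |R|=0.72195 <1
  x=-0.661: |R|=0.72131 <1
  x=-0.656: |R|=0.72054 <1
  x=-1.514: |R|=1.49167 >1
  x=-1.187: |R|=1.04585 >1
Stable set (-1.1429, 0).

z∈(-1.1429,0).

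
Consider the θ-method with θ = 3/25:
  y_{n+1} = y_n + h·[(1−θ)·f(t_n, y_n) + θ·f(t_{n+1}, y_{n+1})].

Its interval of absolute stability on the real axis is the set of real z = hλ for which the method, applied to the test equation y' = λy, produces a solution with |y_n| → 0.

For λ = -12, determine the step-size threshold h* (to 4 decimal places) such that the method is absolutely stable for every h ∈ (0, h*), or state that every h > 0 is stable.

(-2.6316,0); λ=-12 ⇒ h* = (50/19)/12 = 0.2193.

On y'=λy, z=hλ:
  y_{n+1} = y_n + z·[22/25·y_n + 3/25·y_{n+1}] ⇒ (1 − 3/25z)y_{n+1} = (1 + 22/25z)y_n
  Hence R(z) = (1 + 22/25z)/(1 − 3/25z).

Solve |R(x)|<1 on ℝ⁻.
x=-0.83: |R|=0.2452
R=−1: 1+22/25x = −1+3/25x ⇒ -19/25x=2 ⇒ x=2/(-19/25)=-2.6316
Confirm numerically:
  x=-1.865: |R|=0.52394 <1
  x=-1.675: |R|=0.39467 <1
  x=-1.338: |R|=0.15289 <1
  x=-3.048: |R|=1.23172 >1
  x=-2.960: |R|=1.18418 >1
  x=-2.947: |R|=1.17709 >1
Stable set (-2.6316, 0).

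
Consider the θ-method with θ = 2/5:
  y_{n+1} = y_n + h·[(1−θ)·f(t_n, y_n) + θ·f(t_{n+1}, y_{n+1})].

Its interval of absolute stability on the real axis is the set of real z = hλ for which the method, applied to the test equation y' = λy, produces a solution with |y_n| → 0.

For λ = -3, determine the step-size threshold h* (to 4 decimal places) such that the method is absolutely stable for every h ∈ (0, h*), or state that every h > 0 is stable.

(-10.0000,0); λ=-3 ⇒ h* = (10)/3 = 3.3333.

On y'=λy, z=hλ:
  y_{n+1} = y_n + z·[3/5·y_n + 2/5·y_{n+1}] ⇒ (1 − 2/5z)y_{n+1} = (1 + 3/5z)y_n
  so R(z) = (1 + 3/5z)/(1 − 2/5z).

Boundary: |R(x)|=1, x<0.
x=-0.65: |R|=0.4841
R=−1: 1+3/5x = −1+2/5x ⇒ -1/5x=2 ⇒ x=2/(-1/5)=-10.0000
Confirm numerically:
  x=-8.694: |R|=0.94167 <1
  x=-6.460: |R|=0.80246 <1
  x=-4.678: |R|=0.62928 <1
  x=-10.507: |R|=1.01949 >1
  x=-10.485: |R|=1.01868 >1
  x=-10.082: |R|=1.00326 >1
So |R|<1 on (-10.0000, 0).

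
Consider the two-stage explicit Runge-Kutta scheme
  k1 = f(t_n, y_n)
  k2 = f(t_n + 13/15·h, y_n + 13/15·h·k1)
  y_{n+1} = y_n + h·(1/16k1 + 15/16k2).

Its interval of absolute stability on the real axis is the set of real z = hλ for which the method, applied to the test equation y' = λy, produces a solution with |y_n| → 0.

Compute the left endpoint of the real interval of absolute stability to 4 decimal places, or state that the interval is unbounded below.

left endpoint -1.2308.

On y'=λy, z=hλ:
  k1=λy_n ⇒ h·k1=z·y_n;  k2=λ(1+13/15z)y_n ⇒ h·k2=z(1+13/15z)y_n
  y_{n+1}/y_n = 1 + 1/16z + 15/16z(1+13/15z) = 1 + z + 13/16z²
  ⇒ R(z) = 1 + z + 13/16z².

Find x<0 with |R(x)|<1.
x=-1.71: |R|=1.6658
R=1: x+13/16x²=0 ⇒ x=−16/13=-1.2308; min R=1−1/(4·13/16)=0.6923>−1
Confirm numerically:
  x=-1.186: |R|=0.95686 <1
  x=-1.184: |R|=0.95501 <1
  x=-1.063: |R|=0.85510 <1
  x=-1.572: |R|=1.43584 >1
  x=-1.474: |R|=1.29130 >1
Interval (-1.2308, 0).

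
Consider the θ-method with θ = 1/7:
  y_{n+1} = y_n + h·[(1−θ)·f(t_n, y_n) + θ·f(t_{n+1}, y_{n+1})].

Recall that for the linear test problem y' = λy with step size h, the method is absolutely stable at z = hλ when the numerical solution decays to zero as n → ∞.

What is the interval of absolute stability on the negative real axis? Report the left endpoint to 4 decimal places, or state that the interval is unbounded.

With y'=λy (z=hλ):
  y_{n+1} = y_n + z·[6/7·y_n + 1/7·y_{n+1}] ⇒ (1 − 1/7z)y_{n+1} = (1 + 6/7z)y_n
  R(z) = (1 + 6/7z)/(1 − 1/7z).

Solve |R(x)|<1 on ℝ⁻.
x=-0.63: |R|=0.4220
R=−1: 1+6/7x = −1+1/7x ⇒ -5/7x=2 ⇒ x=2/(-5/7)=-2.8000
Confirm numerically:
  x=-2.700: |R|=0.94845 <1
  x=-2.093: |R|=0.61124 <1
  x=-1.962: |R|=0.53247 <1
  x=-1.427: |R|=0.18536 <1
  x=-3.363: |R|=1.27164 >1
  x=-3.190: |R|=1.19136 >1
Interval (-2.8000, 0).

(-2.8000, 0).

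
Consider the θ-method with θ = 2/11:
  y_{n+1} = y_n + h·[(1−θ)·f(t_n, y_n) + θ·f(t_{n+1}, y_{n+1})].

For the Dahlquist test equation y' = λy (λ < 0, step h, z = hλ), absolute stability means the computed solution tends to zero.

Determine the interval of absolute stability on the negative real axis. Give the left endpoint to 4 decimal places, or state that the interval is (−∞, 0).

Test eqn y'=λy, z=hλ:
  y_{n+1} = y_n + z·[9/11·y_n + 2/11·y_{n+1}] ⇒ (1 − 2/11z)y_{n+1} = (1 + 9/11z)y_n
  ⇒ R(z) = (1 + 9/11z)/(1 − 2/11z).

Solve |R(x)|<1 on ℝ⁻.
x=-1.21: |R|=0.0082
R=−1: 1+9/11x = −1+2/11x ⇒ -7/11x=2 ⇒ x=2/(-7/11)=-3.1429
Confirm numerically:
  x=-2.700: |R|=0.81098 <1
  x=-2.315: |R|=0.62924 <1
  x=-1.407: |R|=0.12039 <1
  x=-3.507: |R|=1.14150 >1
  x=-3.288: |R|=1.05781 >1
Stable set (-3.1429, 0).

(-3.1429, 0).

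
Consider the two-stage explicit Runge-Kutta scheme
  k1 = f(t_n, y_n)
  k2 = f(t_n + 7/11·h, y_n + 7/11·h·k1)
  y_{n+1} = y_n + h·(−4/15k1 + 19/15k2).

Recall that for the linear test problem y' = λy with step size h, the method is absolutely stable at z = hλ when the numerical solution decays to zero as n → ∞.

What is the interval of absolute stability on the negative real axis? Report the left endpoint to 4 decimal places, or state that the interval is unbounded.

z∈(-1.2406,0).

Test eqn y'=λy, z=hλ:
  k1=λy_n ⇒ h·k1=z·y_n;  k2=λ(1+7/11z)y_n ⇒ h·k2=z(1+7/11z)y_n
  y_{n+1}/y_n = 1 − 4/15z + 19/15z(1+7/11z) = 1 + z + 133/165z²
  Hence R(z) = 1 + z + 133/165z².

Need |R(x)|<1, x<0.
x=-0.62: |R|=0.6898
R=1: x+133/165x²=0 ⇒ x=−165/133=-1.2406; min R=1−1/(4·133/165)=0.6898>−1
Confirm numerically:
  x=-1.169: |R|=0.93253 <1
  x=-1.004: |R|=0.80852 <1
  x=-0.738: |R|=0.70102 <1
  x=-0.703: |R|=0.69536 <1
  x=-1.766: |R|=1.74791 >1
  x=-1.339: |R|=1.10620 >1
Interval (-1.2406, 0).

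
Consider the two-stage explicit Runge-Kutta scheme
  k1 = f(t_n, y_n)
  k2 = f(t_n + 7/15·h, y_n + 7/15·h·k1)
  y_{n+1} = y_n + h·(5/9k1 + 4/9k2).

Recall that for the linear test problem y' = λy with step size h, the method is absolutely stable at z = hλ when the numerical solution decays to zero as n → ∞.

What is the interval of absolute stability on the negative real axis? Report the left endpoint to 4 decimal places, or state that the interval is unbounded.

Test eqn y'=λy, z=hλ:
  k1=λy_n ⇒ h·k1=z·y_n;  k2=λ(1+7/15z)y_n ⇒ h·k2=z(1+7/15z)y_n
  y_{n+1}/y_n = 1 + 5/9z + 4/9z(1+7/15z) = 1 + z + 28/135z²
  ⇒ R(z) = 1 + z + 28/135z².

Solve |R(x)|<1 on ℝ⁻.
x=-1.26: |R|=0.0693
R=1: x+28/135x²=0 ⇒ x=−135/28=-4.8214; min R=1−1/(4·28/135)=-0.2054>−1
Confirm numerically:
  x=-3.964: |R|=0.29505 <1
  x=-3.468: |R|=0.02649 <1
  x=-3.432: |R|=0.01097 <1
  x=-2.527: |R|=0.20255 <1
  x=-5.400: |R|=1.64800 >1
  x=-5.320: |R|=1.55013 >1
  x=-4.980: |R|=1.16379 >1
Stable set (-4.8214, 0).

z∈(-4.8214,0).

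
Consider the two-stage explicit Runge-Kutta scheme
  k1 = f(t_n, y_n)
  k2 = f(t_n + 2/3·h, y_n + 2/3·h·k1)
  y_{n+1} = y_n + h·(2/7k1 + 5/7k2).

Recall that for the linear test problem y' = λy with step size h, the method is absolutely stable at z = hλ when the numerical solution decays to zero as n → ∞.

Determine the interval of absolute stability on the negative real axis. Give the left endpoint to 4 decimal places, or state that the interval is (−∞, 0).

Test eqn y'=λy, z=hλ:
  k1=λy_n ⇒ h·k1=z·y_n;  k2=λ(1+2/3z)y_n ⇒ h·k2=z(1+2/3z)y_n
  y_{n+1}/y_n = 1 + 2/7z + 5/7z(1+2/3z) = 1 + z + 10/21z²
  ⇒ R(z) = 1 + z + 10/21z².

Boundary: |R(x)|=1, x<0.
x=-0.82: |R|=0.5002
R=1: x+10/21x²=0 ⇒ x=−21/10=-2.1000; min R=1−1/(4·10/21)=0.4750>−1
Confirm numerically:
  x=-1.718: |R|=0.68749 <1
  x=-1.677: |R|=0.66220 <1
  x=-1.487: |R|=0.56594 <1
  x=-1.382: |R|=0.52749 <1
  x=-2.563: |R|=1.56508 >1
  x=-2.361: |R|=1.29344 >1
So |R|<1 on (-2.1000, 0).

z∈(-2.1000,0).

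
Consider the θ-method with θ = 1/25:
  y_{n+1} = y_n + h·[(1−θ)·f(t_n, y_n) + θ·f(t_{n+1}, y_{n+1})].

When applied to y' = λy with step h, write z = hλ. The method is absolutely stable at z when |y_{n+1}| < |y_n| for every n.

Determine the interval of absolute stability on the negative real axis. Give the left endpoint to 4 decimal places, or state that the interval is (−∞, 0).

On y'=λy, z=hλ:
  y_{n+1} = y_n + z·[24/25·y_n + 1/25·y_{n+1}] ⇒ (1 − 1/25z)y_{n+1} = (1 + 24/25z)y_n
  ⇒ R(z) = (1 + 24/25z)/(1 − 1/25z).

Find x<0 with |R(x)|<1.
x=-0.54: |R|=0.4714
R=−1: 1+24/25x = −1+1/25x ⇒ -23/25x=2 ⇒ x=2/(-23/25)=-2.1739
Confirm numerically:
  x=-1.494: |R|=0.40975 <1
  x=-1.109: |R|=0.06189 <1
  x=-1.090: |R|=0.04446 <1
  x=-2.729: |R|=1.46042 >1
  x=-2.339: |R|=1.13889 >1
  x=-2.241: |R|=1.05664 >1
So |R|<1 on (-2.1739, 0).

z∈(-2.1739,0).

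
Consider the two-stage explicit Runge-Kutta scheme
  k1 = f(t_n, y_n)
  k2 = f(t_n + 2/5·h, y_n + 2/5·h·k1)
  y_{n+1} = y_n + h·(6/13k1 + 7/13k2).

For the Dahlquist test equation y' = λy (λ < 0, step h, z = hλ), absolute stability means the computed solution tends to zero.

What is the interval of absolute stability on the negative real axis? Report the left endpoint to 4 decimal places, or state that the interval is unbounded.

With y'=λy (z=hλ):
  k1=λy_n ⇒ h·k1=z·y_n;  k2=λ(1+2/5z)y_n ⇒ h·k2=z(1+2/5z)y_n
  y_{n+1}/y_n = 1 + 6/13z + 7/13z(1+2/5z) = 1 + z + 14/65z²
  ⇒ R(z) = 1 + z + 14/65z².

Solve |R(x)|<1 on ℝ⁻.
x=-0.71: |R|=0.3986
R=1: x+14/65x²=0 ⇒ x=−65/14=-4.6429; min R=1−1/(4·14/65)=-0.1607>−1
Confirm numerically:
  x=-4.357: |R|=0.73174 <1
  x=-2.952: |R|=0.07507 <1
  x=-2.692: |R|=0.13114 <1
  x=-2.493: |R|=0.15437 <1
  x=-5.178: |R|=1.59682 >1
  x=-4.852: |R|=1.21856 >1
Stable set (-4.6429, 0).

(-4.6429, 0).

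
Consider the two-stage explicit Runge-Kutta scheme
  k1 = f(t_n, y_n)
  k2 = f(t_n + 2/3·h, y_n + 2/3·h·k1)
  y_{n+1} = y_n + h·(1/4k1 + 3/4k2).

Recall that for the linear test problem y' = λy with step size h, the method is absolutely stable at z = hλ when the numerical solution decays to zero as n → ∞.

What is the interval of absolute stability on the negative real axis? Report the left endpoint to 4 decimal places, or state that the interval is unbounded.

z∈(-2.0000,0).

Test eqn y'=λy, z=hλ:
  k1=λy_n ⇒ h·k1=z·y_n;  k2=λ(1+2/3z)y_n ⇒ h·k2=z(1+2/3z)y_n
  y_{n+1}/y_n = 1 + 1/4z + 3/4z(1+2/3z) = 1 + z + 1/2z²
  ⇒ R(z) = 1 + z + 1/2z².

Need |R(x)|<1, x<0.
x=-1.43: |R|=0.5924
R=1: x+1/2x²=0 ⇒ x=−2=-2.0000; min R=1−1/(4·1/2)=0.5000>−1
Confirm numerically:
  x=-1.871: |R|=0.87932 <1
  x=-1.858: |R|=0.86808 <1
  x=-1.812: |R|=0.82967 <1
  x=-1.316: |R|=0.54993 <1
  x=-2.363: |R|=1.42888 >1
  x=-2.254: |R|=1.28626 >1
  x=-2.087: |R|=1.09078 >1
Stable set (-2.0000, 0).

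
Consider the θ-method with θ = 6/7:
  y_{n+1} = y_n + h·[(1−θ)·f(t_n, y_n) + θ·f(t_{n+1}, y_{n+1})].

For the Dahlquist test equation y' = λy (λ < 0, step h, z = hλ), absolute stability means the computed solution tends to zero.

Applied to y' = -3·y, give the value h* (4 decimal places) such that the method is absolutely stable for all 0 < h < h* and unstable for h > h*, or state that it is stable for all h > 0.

unbounded; (−∞, 0). Any h>0 works for λ=-3.

With y'=λy (z=hλ):
  y_{n+1} = y_n + z·[1/7·y_n + 6/7·y_{n+1}] ⇒ (1 − 6/7z)y_{n+1} = (1 + 1/7z)y_n
  so R(z) = (1 + 1/7z)/(1 − 6/7z).

Boundary: |R(x)|=1, x<0.
x=-1.68: |R|=0.3115
x=-2: |R|=0.2632
x=-10: |R|=0.0448
x=-100: |R|=0.1532
θ=6/7≥1/2 ⇒ |1+1/7x|<|1−6/7x| ∀x<0 ⇒ interval (−∞,0).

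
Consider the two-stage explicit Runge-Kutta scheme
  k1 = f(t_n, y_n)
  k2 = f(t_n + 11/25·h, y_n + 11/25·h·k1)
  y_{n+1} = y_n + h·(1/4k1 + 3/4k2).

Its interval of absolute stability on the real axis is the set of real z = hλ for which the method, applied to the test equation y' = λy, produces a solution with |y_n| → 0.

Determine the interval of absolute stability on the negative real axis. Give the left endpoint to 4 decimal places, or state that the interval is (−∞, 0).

On y'=λy, z=hλ:
  k1=λy_n ⇒ h·k1=z·y_n;  k2=λ(1+11/25z)y_n ⇒ h·k2=z(1+11/25z)y_n
  y_{n+1}/y_n = 1 + 1/4z + 3/4z(1+11/25z) = 1 + z + 33/100z²
  R(z) = 1 + z + 33/100z².

Need |R(x)|<1, x<0.
x=-0.46: |R|=0.6098
R=1: x+33/100x²=0 ⇒ x=−100/33=-3.0303; min R=1−1/(4·33/100)=0.2424>−1
Confirm numerically:
  x=-2.843: |R|=0.82427 <1
  x=-2.624: |R|=0.64817 <1
  x=-1.689: |R|=0.25240 <1
  x=-1.576: |R|=0.24365 <1
  x=-3.538: |R|=1.59276 >1
  x=-3.387: |R|=1.39868 >1
  x=-3.181: |R|=1.15819 >1
Interval (-3.0303, 0).

(-3.0303, 0).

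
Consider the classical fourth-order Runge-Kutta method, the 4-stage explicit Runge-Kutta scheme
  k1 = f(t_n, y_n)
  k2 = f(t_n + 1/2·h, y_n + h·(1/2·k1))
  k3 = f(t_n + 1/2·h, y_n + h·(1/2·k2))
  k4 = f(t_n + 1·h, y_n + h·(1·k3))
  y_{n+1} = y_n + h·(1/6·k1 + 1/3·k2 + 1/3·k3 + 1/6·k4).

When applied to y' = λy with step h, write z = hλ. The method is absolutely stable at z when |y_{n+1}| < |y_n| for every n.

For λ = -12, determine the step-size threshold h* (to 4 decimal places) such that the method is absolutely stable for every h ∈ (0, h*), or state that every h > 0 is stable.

On y'=λy, z=hλ:
  order 4, 4-stage ⇒ R(z)=1+z+z^2/2+z^3/6+z^4/24
  (e.g. R(-1.12)=0.33861, |R|=0.33861)

Need |R(x)|<1, x<0.
x=-1.12: |R|=0.3386
|R(-2.73)|=0.9198 |R(-1.85)|=0.2940 |R(-1.57)|=0.2706
Bisect:
  x_lo=-3.1109 |R|=1.6127  x_hi=-0.2166 |R|=0.8053
  mid=-1.66375 |R|=0.27198 →hi
  mid=-2.38734 |R|=0.54809 →hi
  mid=-2.74914 |R|=0.94685 →hi
  mid=-2.93004 |R|=1.24109 →lo
  mid=-2.83959 |R|=1.08500 →lo
  mid=-2.79437 |R|=1.01376 →lo
  mid=-2.77175 |R|=0.97978 →hi
  mid=-2.78306 |R|=0.99664 →hi
  mid=-2.78871 |R|=1.00517 →lo
  ...
  [-2.78536,-2.78518] ⇒ x*=-2.7853
Stable set (-2.7853, 0).

(-2.7853,0); λ=-12 ⇒ h* = 0.2321.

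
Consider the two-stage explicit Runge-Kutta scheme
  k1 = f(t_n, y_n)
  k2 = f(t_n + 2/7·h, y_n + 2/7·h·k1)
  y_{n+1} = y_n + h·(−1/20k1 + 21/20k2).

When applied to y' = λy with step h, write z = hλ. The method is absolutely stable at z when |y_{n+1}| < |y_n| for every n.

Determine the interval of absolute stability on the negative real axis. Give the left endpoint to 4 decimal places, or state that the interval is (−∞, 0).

z∈(-3.3333,0).

Test eqn y'=λy, z=hλ:
  k1=λy_n ⇒ h·k1=z·y_n;  k2=λ(1+2/7z)y_n ⇒ h·k2=z(1+2/7z)y_n
  y_{n+1}/y_n = 1 − 1/20z + 21/20z(1+2/7z) = 1 + z + 3/10z²
  Hence R(z) = 1 + z + 3/10z².

Boundary: |R(x)|=1, x<0.
x=-0.74: |R|=0.4243
R=1: x+3/10x²=0 ⇒ x=−10/3=-3.3333; min R=1−1/(4·3/10)=0.1667>−1
Confirm numerically:
  x=-3.139: |R|=0.81700 <1
  x=-2.651: |R|=0.45734 <1
  x=-2.439: |R|=0.34562 <1
  x=-2.430: |R|=0.34147 <1
  x=-3.867: |R|=1.61911 >1
  x=-3.684: |R|=1.38756 >1
  x=-3.388: |R|=1.05556 >1
Stable set (-3.3333, 0).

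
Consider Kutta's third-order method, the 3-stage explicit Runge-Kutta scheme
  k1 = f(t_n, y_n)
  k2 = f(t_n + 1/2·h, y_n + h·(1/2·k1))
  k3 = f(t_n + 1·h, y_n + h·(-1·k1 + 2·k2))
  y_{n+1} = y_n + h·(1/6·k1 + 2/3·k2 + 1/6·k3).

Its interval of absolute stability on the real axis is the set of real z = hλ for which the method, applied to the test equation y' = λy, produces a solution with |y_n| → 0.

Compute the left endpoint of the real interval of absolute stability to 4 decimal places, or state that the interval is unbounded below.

z* = -2.5127.

With y'=λy (z=hλ):
  order 3, 3-stage ⇒ R(z)=1+z+z^2/2+z^3/6
  (e.g. R(-0.74)=0.46626, |R|=0.46626)

Boundary: |R(x)|=1, x<0.
x=-0.74: |R|=0.4663
|R(-2.55)|=1.0623 |R(-2.07)|=0.4058 |R(-0.67)|=0.5043
Bisect:
  x_lo=-2.8183 |R|=1.5777  x_hi=-0.2355 |R|=0.7901
  mid=-1.52689 |R|=0.04551 →hi
  mid=-2.17259 |R|=0.52167 →hi
  mid=-2.49544 |R|=0.97177 →hi
  mid=-2.65686 |R|=1.25316 →lo
  mid=-2.57615 |R|=1.10733 →lo
  mid=-2.53579 |R|=1.03830 →lo
  mid=-2.51561 |R|=1.00472 →lo
  mid=-2.50553 |R|=0.98817 →hi
  mid=-2.51057 |R|=0.99643 →hi
  ...
  [-2.51278,-2.51262] ⇒ x*=-2.5127
Stable set (-2.5127, 0).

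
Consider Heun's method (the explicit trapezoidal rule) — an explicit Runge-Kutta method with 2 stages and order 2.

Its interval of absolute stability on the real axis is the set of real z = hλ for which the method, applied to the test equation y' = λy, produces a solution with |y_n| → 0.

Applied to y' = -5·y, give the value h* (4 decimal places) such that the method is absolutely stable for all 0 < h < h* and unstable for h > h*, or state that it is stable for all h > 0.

(-2.0000,0); λ=-5 ⇒ h* = 0.4000.

Set f=λy, z=hλ:
  order 2, 2-stage ⇒ R(z)=1+z+z^2/2
  (e.g. R(-1.11)=0.50605, |R|=0.50605)

Need |R(x)|<1, x<0.
x=-1.11: |R|=0.5060
|R(-0.83)|=0.5145 |R(-0.66)|=0.5578 |R(-0.61)|=0.5760
Bisect:
  x_lo=-2.6724 |R|=1.8984  x_hi=-0.1432 |R|=0.8671
  mid=-1.40778 |R|=0.58314 →hi
  mid=-2.04008 |R|=1.04088 →lo
  mid=-1.72393 |R|=0.76204 →hi
  mid=-1.88200 |R|=0.88896 →hi
  mid=-1.96104 |R|=0.96180 →hi
  mid=-2.00056 |R|=1.00056 →lo
  mid=-1.98080 |R|=0.98098 →hi
  mid=-1.99068 |R|=0.99072 →hi
  mid=-1.99562 |R|=0.99563 →hi
  ...
  [-2.00010,-1.99994] ⇒ x*=-2.0000
So |R|<1 on (-2.0000, 0).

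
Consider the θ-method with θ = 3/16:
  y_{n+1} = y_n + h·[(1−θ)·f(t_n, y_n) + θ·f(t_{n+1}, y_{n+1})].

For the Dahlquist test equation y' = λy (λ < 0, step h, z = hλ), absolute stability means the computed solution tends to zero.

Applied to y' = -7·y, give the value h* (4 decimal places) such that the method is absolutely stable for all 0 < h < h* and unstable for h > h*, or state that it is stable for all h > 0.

(-3.2000,0); λ=-7 ⇒ h* = (16/5)/7 = 0.4571.

Set f=λy, z=hλ:
  y_{n+1} = y_n + z·[13/16·y_n + 3/16·y_{n+1}] ⇒ (1 − 3/16z)y_{n+1} = (1 + 13/16z)y_n
  Hence R(z) = (1 + 13/16z)/(1 − 3/16z).

Find x<0 with |R(x)|<1.
x=-0.96: |R|=0.1864
R=−1: 1+13/16x = −1+3/16x ⇒ -5/8x=2 ⇒ x=2/(-5/8)=-3.2000
Confirm numerically:
  x=-3.005: |R|=0.92205 <1
  x=-2.709: |R|=0.79649 <1
  x=-2.517: |R|=0.70999 <1
  x=-1.786: |R|=0.33795 <1
  x=-3.552: |R|=1.13205 >1
  x=-3.365: |R|=1.06323 >1
  x=-3.256: |R|=1.02173 >1
Stable set (-3.2000, 0).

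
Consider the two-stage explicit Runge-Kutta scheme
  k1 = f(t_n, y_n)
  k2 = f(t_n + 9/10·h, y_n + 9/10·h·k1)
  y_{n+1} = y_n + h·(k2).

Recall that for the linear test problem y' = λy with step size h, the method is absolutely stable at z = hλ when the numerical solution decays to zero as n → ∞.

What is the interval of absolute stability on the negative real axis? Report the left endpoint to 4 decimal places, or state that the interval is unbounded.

z∈(-1.1111,0).

With y'=λy (z=hλ):
  k1=λy_n ⇒ h·k1=z·y_n;  k2=λ(1+9/10z)y_n ⇒ h·k2=z(1+9/10z)y_n
  y_{n+1}/y_n = 1 + z(1+9/10z) = 1 + z + 9/10z²
  so R(z) = 1 + z + 9/10z².

Need |R(x)|<1, x<0.
x=-1.07: |R|=0.9604
R=1: x+9/10x²=0 ⇒ x=−10/9=-1.1111; min R=1−1/(4·9/10)=0.7222>−1
Confirm numerically:
  x=-0.966: |R|=0.87384 <1
  x=-0.941: |R|=0.85593 <1
  x=-0.839: |R|=0.79453 <1
  x=-0.507: |R|=0.72434 <1
  x=-1.588: |R|=1.68157 >1
  x=-1.479: |R|=1.48970 >1
  x=-1.334: |R|=1.26760 >1
So |R|<1 on (-1.1111, 0).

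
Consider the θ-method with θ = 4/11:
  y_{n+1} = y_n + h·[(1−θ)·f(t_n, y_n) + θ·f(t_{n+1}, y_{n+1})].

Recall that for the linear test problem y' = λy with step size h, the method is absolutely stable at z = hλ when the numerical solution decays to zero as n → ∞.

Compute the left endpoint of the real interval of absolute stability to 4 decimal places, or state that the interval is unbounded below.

Set f=λy, z=hλ:
  y_{n+1} = y_n + z·[7/11·y_n + 4/11·y_{n+1}] ⇒ (1 − 4/11z)y_{n+1} = (1 + 7/11z)y_n
  so R(z) = (1 + 7/11z)/(1 − 4/11z).

Boundary: |R(x)|=1, x<0.
x=-1.17: |R|=0.1792
R=−1: 1+7/11x = −1+4/11x ⇒ -3/11x=2 ⇒ x=2/(-3/11)=-7.3333
Confirm numerically:
  x=-4.439: |R|=0.69805 <1
  x=-3.858: |R|=0.60555 <1
  x=-3.322: |R|=0.50453 <1
  x=-3.306: |R|=0.50124 <1
  x=-7.713: |R|=1.02721 >1
  x=-7.511: |R|=1.01299 >1
Interval (-7.3333, 0).

z* = -7.3333.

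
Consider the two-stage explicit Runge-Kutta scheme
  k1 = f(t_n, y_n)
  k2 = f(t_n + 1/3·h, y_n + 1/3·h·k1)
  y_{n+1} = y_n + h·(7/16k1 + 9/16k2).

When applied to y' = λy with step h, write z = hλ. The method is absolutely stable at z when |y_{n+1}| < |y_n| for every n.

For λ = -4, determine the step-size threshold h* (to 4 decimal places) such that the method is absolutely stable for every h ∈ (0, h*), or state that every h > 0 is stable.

Test eqn y'=λy, z=hλ:
  k1=λy_n ⇒ h·k1=z·y_n;  k2=λ(1+1/3z)y_n ⇒ h·k2=z(1+1/3z)y_n
  y_{n+1}/y_n = 1 + 7/16z + 9/16z(1+1/3z) = 1 + z + 3/16z²
  ⇒ R(z) = 1 + z + 3/16z².

Find x<0 with |R(x)|<1.
x=-1.2: |R|=0.0700
R=1: x+3/16x²=0 ⇒ x=−16/3=-5.3333; min R=1−1/(4·3/16)=-0.3333>−1
Confirm numerically:
  x=-5.003: |R|=0.69013 <1
  x=-4.151: |R|=0.07978 <1
  x=-3.412: |R|=0.22917 <1
  x=-5.792: |R|=1.49811 >1
  x=-5.646: |R|=1.33100 >1
  x=-5.366: |R|=1.03287 >1
Stable set (-5.3333, 0).

(-5.3333,0); λ=-4 ⇒ h* = (16/3)/4 = 1.3333.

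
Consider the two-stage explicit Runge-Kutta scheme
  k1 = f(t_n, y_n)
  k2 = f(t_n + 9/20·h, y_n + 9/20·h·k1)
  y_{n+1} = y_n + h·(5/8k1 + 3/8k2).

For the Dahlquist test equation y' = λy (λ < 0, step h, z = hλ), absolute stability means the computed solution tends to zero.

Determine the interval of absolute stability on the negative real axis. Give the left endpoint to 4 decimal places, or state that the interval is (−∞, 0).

z∈(-5.9259,0).

With y'=λy (z=hλ):
  k1=λy_n ⇒ h·k1=z·y_n;  k2=λ(1+9/20z)y_n ⇒ h·k2=z(1+9/20z)y_n
  y_{n+1}/y_n = 1 + 5/8z + 3/8z(1+9/20z) = 1 + z + 27/160z²
  Hence R(z) = 1 + z + 27/160z².

Boundary: |R(x)|=1, x<0.
x=-0.77: |R|=0.3301
R=1: x+27/160x²=0 ⇒ x=−160/27=-5.9259; min R=1−1/(4·27/160)=-0.4815>−1
Confirm numerically:
  x=-5.573: |R|=0.66809 <1
  x=-3.368: |R|=0.45380 <1
  x=-3.160: |R|=0.47493 <1
  x=-2.684: |R|=0.46835 <1
  x=-6.342: |R|=1.44529 >1
  x=-6.184: |R|=1.26931 >1
Stable set (-5.9259, 0).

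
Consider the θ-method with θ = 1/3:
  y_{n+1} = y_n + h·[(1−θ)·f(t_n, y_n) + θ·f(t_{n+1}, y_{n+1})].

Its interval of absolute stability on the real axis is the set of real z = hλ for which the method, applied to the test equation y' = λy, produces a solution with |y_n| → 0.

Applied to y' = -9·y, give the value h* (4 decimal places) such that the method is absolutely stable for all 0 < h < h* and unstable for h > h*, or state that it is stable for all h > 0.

With y'=λy (z=hλ):
  y_{n+1} = y_n + z·[2/3·y_n + 1/3·y_{n+1}] ⇒ (1 − 1/3z)y_{n+1} = (1 + 2/3z)y_n
  so R(z) = (1 + 2/3z)/(1 − 1/3z).

Find x<0 with |R(x)|<1.
x=-0.38: |R|=0.6627
R=−1: 1+2/3x = −1+1/3x ⇒ -1/3x=2 ⇒ x=2/(-1/3)=-6.0000
Confirm numerically:
  x=-5.468: |R|=0.93718 <1
  x=-4.978: |R|=0.87190 <1
  x=-4.868: |R|=0.85613 <1
  x=-6.220: |R|=1.02386 >1
  x=-6.071: |R|=1.00783 >1
So |R|<1 on (-6.0000, 0).

(-6.0000,0); λ=-9 ⇒ h* = (6)/9 = 0.6667.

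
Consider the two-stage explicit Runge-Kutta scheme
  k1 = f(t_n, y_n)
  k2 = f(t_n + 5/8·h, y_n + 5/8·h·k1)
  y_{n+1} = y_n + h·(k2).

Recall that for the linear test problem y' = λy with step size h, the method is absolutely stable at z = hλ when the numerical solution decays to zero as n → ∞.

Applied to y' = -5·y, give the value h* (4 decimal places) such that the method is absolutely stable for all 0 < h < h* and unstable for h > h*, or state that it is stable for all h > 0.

(-1.6000,0); λ=-5 ⇒ h* = (8/5)/5 = 0.3200.

Test eqn y'=λy, z=hλ:
  k1=λy_n ⇒ h·k1=z·y_n;  k2=λ(1+5/8z)y_n ⇒ h·k2=z(1+5/8z)y_n
  y_{n+1}/y_n = 1 + z(1+5/8z) = 1 + z + 5/8z²
  so R(z) = 1 + z + 5/8z².

Find x<0 with |R(x)|<1.
x=-1.57: |R|=0.9706
R=1: x+5/8x²=0 ⇒ x=−8/5=-1.6000; min R=1−1/(4·5/8)=0.6000>−1
Confirm numerically:
  x=-1.277: |R|=0.74221 <1
  x=-0.955: |R|=0.61502 <1
  x=-0.721: |R|=0.60390 <1
  x=-2.194: |R|=1.81452 >1
  x=-1.719: |R|=1.12785 >1
  x=-1.716: |R|=1.12441 >1
Stable set (-1.6000, 0).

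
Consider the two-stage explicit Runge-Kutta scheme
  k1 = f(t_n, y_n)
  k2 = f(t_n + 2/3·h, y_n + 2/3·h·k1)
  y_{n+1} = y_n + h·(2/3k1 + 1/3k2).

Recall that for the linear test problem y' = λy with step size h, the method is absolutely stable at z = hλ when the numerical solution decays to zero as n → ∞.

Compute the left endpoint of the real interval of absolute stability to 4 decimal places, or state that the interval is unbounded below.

Test eqn y'=λy, z=hλ:
  k1=λy_n ⇒ h·k1=z·y_n;  k2=λ(1+2/3z)y_n ⇒ h·k2=z(1+2/3z)y_n
  y_{n+1}/y_n = 1 + 2/3z + 1/3z(1+2/3z) = 1 + z + 2/9z²
  ⇒ R(z) = 1 + z + 2/9z².

Find x<0 with |R(x)|<1.
x=-0.4: |R|=0.6356
R=1: x+2/9x²=0 ⇒ x=−9/2=-4.5000; min R=1−1/(4·2/9)=-0.1250>−1
Confirm numerically:
  x=-4.353: |R|=0.85780 <1
  x=-4.039: |R|=0.58623 <1
  x=-2.778: |R|=0.06305 <1
  x=-5.042: |R|=1.60728 >1
  x=-4.957: |R|=1.50341 >1
  x=-4.874: |R|=1.40508 >1
Interval (-4.5000, 0).

left endpoint -4.5000.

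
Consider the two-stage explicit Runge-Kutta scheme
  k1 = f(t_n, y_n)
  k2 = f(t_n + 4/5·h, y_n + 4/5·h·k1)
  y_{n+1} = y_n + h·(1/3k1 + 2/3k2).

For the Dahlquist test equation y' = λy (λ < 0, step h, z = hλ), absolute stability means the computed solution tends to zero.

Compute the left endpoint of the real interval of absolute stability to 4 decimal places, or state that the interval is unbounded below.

On y'=λy, z=hλ:
  k1=λy_n ⇒ h·k1=z·y_n;  k2=λ(1+4/5z)y_n ⇒ h·k2=z(1+4/5z)y_n
  y_{n+1}/y_n = 1 + 1/3z + 2/3z(1+4/5z) = 1 + z + 8/15z²
  R(z) = 1 + z + 8/15z².

Find x<0 with |R(x)|<1.
x=-0.99: |R|=0.5327
R=1: x+8/15x²=0 ⇒ x=−15/8=-1.8750; min R=1−1/(4·8/15)=0.5312>−1
Confirm numerically:
  x=-1.563: |R|=0.73992 <1
  x=-1.335: |R|=0.61552 <1
  x=-1.233: |R|=0.57782 <1
  x=-2.138: |R|=1.29989 >1
  x=-2.133: |R|=1.29350 >1
Interval (-1.8750, 0).

left endpoint -1.8750.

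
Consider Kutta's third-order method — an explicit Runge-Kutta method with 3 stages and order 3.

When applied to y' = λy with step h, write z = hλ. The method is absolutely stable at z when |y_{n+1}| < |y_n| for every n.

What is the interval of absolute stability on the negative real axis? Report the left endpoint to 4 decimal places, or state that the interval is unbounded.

Test eqn y'=λy, z=hλ:
  order 3, 3-stage ⇒ R(z)=1+z+z^2/2+z^3/6
  (e.g. R(-1.71)=-0.08132, |R|=0.08132)

Solve |R(x)|<1 on ℝ⁻.
x=-1.71: |R|=0.0813
|R(-2.65)|=1.2404 |R(-2.31)|=0.6963 |R(-0.65)|=0.5155
Bisect:
  x_lo=-3.2651 |R|=2.7360  x_hi=-0.3426 |R|=0.7094
  mid=-1.80385 |R|=0.15517 →hi
  mid=-2.53446 |R|=1.03606 →lo
  mid=-2.16916 |R|=0.51761 →hi
  mid=-2.35181 |R|=0.75429 →hi
  mid=-2.44314 |R|=0.88916 →hi
  mid=-2.48880 |R|=0.96106 →hi
  mid=-2.51163 |R|=0.99817 →hi
  mid=-2.52305 |R|=1.01702 →lo
  ...
  [-2.51288,-2.51270] ⇒ x*=-2.5127
Stable set (-2.5127, 0).

(-2.5127, 0).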